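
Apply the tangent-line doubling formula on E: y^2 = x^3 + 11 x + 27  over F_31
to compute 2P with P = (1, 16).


Doubling: s = (3 x1^2 + a) / (2 y1)
s = (3*1^2 + 11) / (2*16) mod 31 = 14
x3 = s^2 - 2 x1 mod 31 = 14^2 - 2*1 = 8
y3 = s (x1 - x3) - y1 mod 31 = 14 * (1 - 8) - 16 = 10

2P = (8, 10)


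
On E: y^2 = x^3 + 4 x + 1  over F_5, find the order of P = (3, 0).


Compute successive multiples of P until we hit O:
  1P = (3, 0)
  2P = O

ord(P) = 2


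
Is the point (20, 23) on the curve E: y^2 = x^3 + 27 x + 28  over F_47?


Check whether y^2 = x^3 + 27 x + 28 (mod 47) for (x, y) = (20, 23).
LHS: y^2 = 23^2 mod 47 = 12
RHS: x^3 + 27 x + 28 = 20^3 + 27*20 + 28 mod 47 = 14
LHS != RHS

No, not on the curve


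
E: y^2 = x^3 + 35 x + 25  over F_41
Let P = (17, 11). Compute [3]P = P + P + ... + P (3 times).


k = 3 = 11_2 (binary, LSB first: 11)
Double-and-add from P = (17, 11):
  bit 0 = 1: acc = O + (17, 11) = (17, 11)
  bit 1 = 1: acc = (17, 11) + (7, 30) = (12, 0)

3P = (12, 0)


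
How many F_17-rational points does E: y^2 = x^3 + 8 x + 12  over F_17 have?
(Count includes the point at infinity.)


For each x in F_17, count y with y^2 = x^3 + 8 x + 12 mod 17:
  x = 1: RHS = 4, y in [2, 15]  -> 2 point(s)
  x = 2: RHS = 2, y in [6, 11]  -> 2 point(s)
  x = 6: RHS = 4, y in [2, 15]  -> 2 point(s)
  x = 10: RHS = 4, y in [2, 15]  -> 2 point(s)
  x = 12: RHS = 0, y in [0]  -> 1 point(s)
  x = 13: RHS = 1, y in [1, 16]  -> 2 point(s)
Affine points: 11. Add the point at infinity: total = 12.

#E(F_17) = 12


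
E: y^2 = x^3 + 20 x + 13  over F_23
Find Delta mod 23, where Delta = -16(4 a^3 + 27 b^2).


4 a^3 + 27 b^2 = 4*20^3 + 27*13^2 = 32000 + 4563 = 36563
Delta = -16 * (36563) = -585008
Delta mod 23 = 20

Delta = 20 (mod 23)


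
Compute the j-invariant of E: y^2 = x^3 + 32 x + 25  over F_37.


Delta = -16(4 a^3 + 27 b^2) mod 37 = 34
-1728 * (4 a)^3 = -1728 * (4*32)^3 mod 37 = 23
j = 23 * 34^(-1) mod 37 = 17

j = 17 (mod 37)


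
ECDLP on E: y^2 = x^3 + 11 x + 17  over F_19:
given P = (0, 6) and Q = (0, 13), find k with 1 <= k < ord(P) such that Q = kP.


Enumerate multiples of P until we hit Q = (0, 13):
  1P = (0, 6)
  2P = (11, 14)
  3P = (9, 3)
  4P = (8, 3)
  5P = (15, 2)
  6P = (5, 8)
  7P = (2, 16)
  8P = (4, 12)
  9P = (3, 18)
  10P = (13, 18)
  11P = (10, 14)
  12P = (18, 10)
  13P = (17, 5)
  14P = (7, 0)
  15P = (17, 14)
  16P = (18, 9)
  17P = (10, 5)
  18P = (13, 1)
  19P = (3, 1)
  20P = (4, 7)
  21P = (2, 3)
  22P = (5, 11)
  23P = (15, 17)
  24P = (8, 16)
  25P = (9, 16)
  26P = (11, 5)
  27P = (0, 13)
Match found at i = 27.

k = 27


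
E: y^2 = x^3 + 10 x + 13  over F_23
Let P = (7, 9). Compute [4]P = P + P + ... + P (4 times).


k = 4 = 100_2 (binary, LSB first: 001)
Double-and-add from P = (7, 9):
  bit 0 = 0: acc unchanged = O
  bit 1 = 0: acc unchanged = O
  bit 2 = 1: acc = O + (2, 15) = (2, 15)

4P = (2, 15)


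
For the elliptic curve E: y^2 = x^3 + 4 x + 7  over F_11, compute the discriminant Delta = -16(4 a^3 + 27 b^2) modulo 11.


4 a^3 + 27 b^2 = 4*4^3 + 27*7^2 = 256 + 1323 = 1579
Delta = -16 * (1579) = -25264
Delta mod 11 = 3

Delta = 3 (mod 11)


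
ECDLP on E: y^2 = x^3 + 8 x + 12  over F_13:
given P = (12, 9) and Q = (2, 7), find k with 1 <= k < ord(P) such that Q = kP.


Enumerate multiples of P until we hit Q = (2, 7):
  1P = (12, 9)
  2P = (11, 1)
  3P = (2, 6)
  4P = (0, 5)
  5P = (4, 11)
  6P = (6, 9)
  7P = (8, 4)
  8P = (10, 0)
  9P = (8, 9)
  10P = (6, 4)
  11P = (4, 2)
  12P = (0, 8)
  13P = (2, 7)
Match found at i = 13.

k = 13


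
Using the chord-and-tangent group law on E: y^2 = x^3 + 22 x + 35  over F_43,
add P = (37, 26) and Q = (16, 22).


P != Q, so use the chord formula.
s = (y2 - y1) / (x2 - x1) = (39) / (22) mod 43 = 35
x3 = s^2 - x1 - x2 mod 43 = 35^2 - 37 - 16 = 11
y3 = s (x1 - x3) - y1 mod 43 = 35 * (37 - 11) - 26 = 24

P + Q = (11, 24)


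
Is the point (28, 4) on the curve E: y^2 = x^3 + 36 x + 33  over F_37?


Check whether y^2 = x^3 + 36 x + 33 (mod 37) for (x, y) = (28, 4).
LHS: y^2 = 4^2 mod 37 = 16
RHS: x^3 + 36 x + 33 = 28^3 + 36*28 + 33 mod 37 = 16
LHS = RHS

Yes, on the curve


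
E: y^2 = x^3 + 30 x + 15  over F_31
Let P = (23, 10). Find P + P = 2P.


Doubling: s = (3 x1^2 + a) / (2 y1)
s = (3*23^2 + 30) / (2*10) mod 31 = 8
x3 = s^2 - 2 x1 mod 31 = 8^2 - 2*23 = 18
y3 = s (x1 - x3) - y1 mod 31 = 8 * (23 - 18) - 10 = 30

2P = (18, 30)


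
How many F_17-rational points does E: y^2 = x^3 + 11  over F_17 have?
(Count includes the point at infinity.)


For each x in F_17, count y with y^2 = x^3 + 0 x + 11 mod 17:
  x = 2: RHS = 2, y in [6, 11]  -> 2 point(s)
  x = 3: RHS = 4, y in [2, 15]  -> 2 point(s)
  x = 5: RHS = 0, y in [0]  -> 1 point(s)
  x = 8: RHS = 13, y in [8, 9]  -> 2 point(s)
  x = 9: RHS = 9, y in [3, 14]  -> 2 point(s)
  x = 10: RHS = 8, y in [5, 12]  -> 2 point(s)
  x = 11: RHS = 16, y in [4, 13]  -> 2 point(s)
  x = 13: RHS = 15, y in [7, 10]  -> 2 point(s)
  x = 14: RHS = 1, y in [1, 16]  -> 2 point(s)
Affine points: 17. Add the point at infinity: total = 18.

#E(F_17) = 18


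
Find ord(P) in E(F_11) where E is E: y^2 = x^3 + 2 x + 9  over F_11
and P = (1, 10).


Compute successive multiples of P until we hit O:
  1P = (1, 10)
  2P = (7, 5)
  3P = (4, 9)
  4P = (0, 8)
  5P = (3, 8)
  6P = (8, 8)
  7P = (5, 10)
  8P = (5, 1)
  ... (continuing to 15P)
  15P = O

ord(P) = 15


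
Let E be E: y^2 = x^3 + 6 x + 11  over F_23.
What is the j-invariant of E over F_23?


Delta = -16(4 a^3 + 27 b^2) mod 23 = 6
-1728 * (4 a)^3 = -1728 * (4*6)^3 mod 23 = 20
j = 20 * 6^(-1) mod 23 = 11

j = 11 (mod 23)


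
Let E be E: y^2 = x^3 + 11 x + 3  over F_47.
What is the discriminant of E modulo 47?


4 a^3 + 27 b^2 = 4*11^3 + 27*3^2 = 5324 + 243 = 5567
Delta = -16 * (5567) = -89072
Delta mod 47 = 40

Delta = 40 (mod 47)


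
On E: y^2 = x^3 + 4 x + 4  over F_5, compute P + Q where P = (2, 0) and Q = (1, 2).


P != Q, so use the chord formula.
s = (y2 - y1) / (x2 - x1) = (2) / (4) mod 5 = 3
x3 = s^2 - x1 - x2 mod 5 = 3^2 - 2 - 1 = 1
y3 = s (x1 - x3) - y1 mod 5 = 3 * (2 - 1) - 0 = 3

P + Q = (1, 3)


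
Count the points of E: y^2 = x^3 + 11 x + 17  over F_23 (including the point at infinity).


For each x in F_23, count y with y^2 = x^3 + 11 x + 17 mod 23:
  x = 1: RHS = 6, y in [11, 12]  -> 2 point(s)
  x = 2: RHS = 1, y in [1, 22]  -> 2 point(s)
  x = 3: RHS = 8, y in [10, 13]  -> 2 point(s)
  x = 5: RHS = 13, y in [6, 17]  -> 2 point(s)
  x = 6: RHS = 0, y in [0]  -> 1 point(s)
  x = 7: RHS = 0, y in [0]  -> 1 point(s)
  x = 10: RHS = 0, y in [0]  -> 1 point(s)
  x = 19: RHS = 1, y in [1, 22]  -> 2 point(s)
  x = 20: RHS = 3, y in [7, 16]  -> 2 point(s)
Affine points: 15. Add the point at infinity: total = 16.

#E(F_23) = 16


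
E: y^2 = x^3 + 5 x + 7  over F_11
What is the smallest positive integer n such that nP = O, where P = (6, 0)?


Compute successive multiples of P until we hit O:
  1P = (6, 0)
  2P = O

ord(P) = 2


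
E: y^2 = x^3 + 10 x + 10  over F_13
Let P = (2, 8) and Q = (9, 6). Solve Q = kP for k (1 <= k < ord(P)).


Enumerate multiples of P until we hit Q = (9, 6):
  1P = (2, 8)
  2P = (5, 9)
  3P = (9, 7)
  4P = (6, 0)
  5P = (9, 6)
Match found at i = 5.

k = 5


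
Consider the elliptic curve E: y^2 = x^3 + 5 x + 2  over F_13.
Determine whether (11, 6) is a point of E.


Check whether y^2 = x^3 + 5 x + 2 (mod 13) for (x, y) = (11, 6).
LHS: y^2 = 6^2 mod 13 = 10
RHS: x^3 + 5 x + 2 = 11^3 + 5*11 + 2 mod 13 = 10
LHS = RHS

Yes, on the curve


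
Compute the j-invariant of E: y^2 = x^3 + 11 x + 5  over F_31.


Delta = -16(4 a^3 + 27 b^2) mod 31 = 23
-1728 * (4 a)^3 = -1728 * (4*11)^3 mod 31 = 30
j = 30 * 23^(-1) mod 31 = 4

j = 4 (mod 31)


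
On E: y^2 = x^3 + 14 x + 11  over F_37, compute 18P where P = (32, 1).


k = 18 = 10010_2 (binary, LSB first: 01001)
Double-and-add from P = (32, 1):
  bit 0 = 0: acc unchanged = O
  bit 1 = 1: acc = O + (20, 15) = (20, 15)
  bit 2 = 0: acc unchanged = (20, 15)
  bit 3 = 0: acc unchanged = (20, 15)
  bit 4 = 1: acc = (20, 15) + (14, 19) = (24, 0)

18P = (24, 0)


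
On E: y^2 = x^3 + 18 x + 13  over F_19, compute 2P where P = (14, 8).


Doubling: s = (3 x1^2 + a) / (2 y1)
s = (3*14^2 + 18) / (2*8) mod 19 = 7
x3 = s^2 - 2 x1 mod 19 = 7^2 - 2*14 = 2
y3 = s (x1 - x3) - y1 mod 19 = 7 * (14 - 2) - 8 = 0

2P = (2, 0)


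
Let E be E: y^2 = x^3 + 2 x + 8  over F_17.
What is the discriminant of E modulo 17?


4 a^3 + 27 b^2 = 4*2^3 + 27*8^2 = 32 + 1728 = 1760
Delta = -16 * (1760) = -28160
Delta mod 17 = 9

Delta = 9 (mod 17)


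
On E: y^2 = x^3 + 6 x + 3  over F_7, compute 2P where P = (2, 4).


Doubling: s = (3 x1^2 + a) / (2 y1)
s = (3*2^2 + 6) / (2*4) mod 7 = 4
x3 = s^2 - 2 x1 mod 7 = 4^2 - 2*2 = 5
y3 = s (x1 - x3) - y1 mod 7 = 4 * (2 - 5) - 4 = 5

2P = (5, 5)


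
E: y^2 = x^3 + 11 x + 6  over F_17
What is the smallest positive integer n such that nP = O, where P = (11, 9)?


Compute successive multiples of P until we hit O:
  1P = (11, 9)
  2P = (12, 8)
  3P = (12, 9)
  4P = (11, 8)
  5P = O

ord(P) = 5


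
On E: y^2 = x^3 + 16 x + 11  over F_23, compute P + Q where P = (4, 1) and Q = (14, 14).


P != Q, so use the chord formula.
s = (y2 - y1) / (x2 - x1) = (13) / (10) mod 23 = 22
x3 = s^2 - x1 - x2 mod 23 = 22^2 - 4 - 14 = 6
y3 = s (x1 - x3) - y1 mod 23 = 22 * (4 - 6) - 1 = 1

P + Q = (6, 1)


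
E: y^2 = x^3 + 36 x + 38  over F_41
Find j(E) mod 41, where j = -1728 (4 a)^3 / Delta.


Delta = -16(4 a^3 + 27 b^2) mod 41 = 12
-1728 * (4 a)^3 = -1728 * (4*36)^3 mod 41 = 30
j = 30 * 12^(-1) mod 41 = 23

j = 23 (mod 41)


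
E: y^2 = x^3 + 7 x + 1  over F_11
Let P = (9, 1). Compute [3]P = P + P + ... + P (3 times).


k = 3 = 11_2 (binary, LSB first: 11)
Double-and-add from P = (9, 1):
  bit 0 = 1: acc = O + (9, 1) = (9, 1)
  bit 1 = 1: acc = (9, 1) + (9, 10) = O

3P = O


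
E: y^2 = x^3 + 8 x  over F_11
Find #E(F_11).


For each x in F_11, count y with y^2 = x^3 + 8 x + 0 mod 11:
  x = 0: RHS = 0, y in [0]  -> 1 point(s)
  x = 1: RHS = 9, y in [3, 8]  -> 2 point(s)
  x = 5: RHS = 0, y in [0]  -> 1 point(s)
  x = 6: RHS = 0, y in [0]  -> 1 point(s)
  x = 7: RHS = 3, y in [5, 6]  -> 2 point(s)
  x = 8: RHS = 4, y in [2, 9]  -> 2 point(s)
  x = 9: RHS = 9, y in [3, 8]  -> 2 point(s)
Affine points: 11. Add the point at infinity: total = 12.

#E(F_11) = 12


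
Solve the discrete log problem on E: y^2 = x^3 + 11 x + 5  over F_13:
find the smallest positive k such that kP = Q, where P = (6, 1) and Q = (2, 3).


Enumerate multiples of P until we hit Q = (2, 3):
  1P = (6, 1)
  2P = (2, 3)
Match found at i = 2.

k = 2


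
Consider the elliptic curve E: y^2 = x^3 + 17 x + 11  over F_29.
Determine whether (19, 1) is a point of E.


Check whether y^2 = x^3 + 17 x + 11 (mod 29) for (x, y) = (19, 1).
LHS: y^2 = 1^2 mod 29 = 1
RHS: x^3 + 17 x + 11 = 19^3 + 17*19 + 11 mod 29 = 1
LHS = RHS

Yes, on the curve


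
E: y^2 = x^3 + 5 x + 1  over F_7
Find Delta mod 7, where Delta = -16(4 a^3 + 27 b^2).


4 a^3 + 27 b^2 = 4*5^3 + 27*1^2 = 500 + 27 = 527
Delta = -16 * (527) = -8432
Delta mod 7 = 3

Delta = 3 (mod 7)


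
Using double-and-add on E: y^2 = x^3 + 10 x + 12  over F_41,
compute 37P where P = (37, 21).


k = 37 = 100101_2 (binary, LSB first: 101001)
Double-and-add from P = (37, 21):
  bit 0 = 1: acc = O + (37, 21) = (37, 21)
  bit 1 = 0: acc unchanged = (37, 21)
  bit 2 = 1: acc = (37, 21) + (29, 3) = (39, 36)
  bit 3 = 0: acc unchanged = (39, 36)
  bit 4 = 0: acc unchanged = (39, 36)
  bit 5 = 1: acc = (39, 36) + (38, 23) = (10, 13)

37P = (10, 13)


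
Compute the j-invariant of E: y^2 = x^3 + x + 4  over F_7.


Delta = -16(4 a^3 + 27 b^2) mod 7 = 3
-1728 * (4 a)^3 = -1728 * (4*1)^3 mod 7 = 1
j = 1 * 3^(-1) mod 7 = 5

j = 5 (mod 7)


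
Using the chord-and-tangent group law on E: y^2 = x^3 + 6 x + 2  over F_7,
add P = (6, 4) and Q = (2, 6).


P != Q, so use the chord formula.
s = (y2 - y1) / (x2 - x1) = (2) / (3) mod 7 = 3
x3 = s^2 - x1 - x2 mod 7 = 3^2 - 6 - 2 = 1
y3 = s (x1 - x3) - y1 mod 7 = 3 * (6 - 1) - 4 = 4

P + Q = (1, 4)


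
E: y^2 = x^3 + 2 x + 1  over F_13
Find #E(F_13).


For each x in F_13, count y with y^2 = x^3 + 2 x + 1 mod 13:
  x = 0: RHS = 1, y in [1, 12]  -> 2 point(s)
  x = 1: RHS = 4, y in [2, 11]  -> 2 point(s)
  x = 2: RHS = 0, y in [0]  -> 1 point(s)
  x = 8: RHS = 9, y in [3, 10]  -> 2 point(s)
Affine points: 7. Add the point at infinity: total = 8.

#E(F_13) = 8


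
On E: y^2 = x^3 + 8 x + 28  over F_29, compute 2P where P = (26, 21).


Doubling: s = (3 x1^2 + a) / (2 y1)
s = (3*26^2 + 8) / (2*21) mod 29 = 25
x3 = s^2 - 2 x1 mod 29 = 25^2 - 2*26 = 22
y3 = s (x1 - x3) - y1 mod 29 = 25 * (26 - 22) - 21 = 21

2P = (22, 21)


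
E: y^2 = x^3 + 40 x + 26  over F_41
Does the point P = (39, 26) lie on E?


Check whether y^2 = x^3 + 40 x + 26 (mod 41) for (x, y) = (39, 26).
LHS: y^2 = 26^2 mod 41 = 20
RHS: x^3 + 40 x + 26 = 39^3 + 40*39 + 26 mod 41 = 20
LHS = RHS

Yes, on the curve


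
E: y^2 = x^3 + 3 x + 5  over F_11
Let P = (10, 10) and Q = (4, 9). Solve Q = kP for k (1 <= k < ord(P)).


Enumerate multiples of P until we hit Q = (4, 9):
  1P = (10, 10)
  2P = (0, 4)
  3P = (4, 9)
Match found at i = 3.

k = 3


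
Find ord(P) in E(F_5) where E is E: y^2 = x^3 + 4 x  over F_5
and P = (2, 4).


Compute successive multiples of P until we hit O:
  1P = (2, 4)
  2P = (0, 0)
  3P = (2, 1)
  4P = O

ord(P) = 4


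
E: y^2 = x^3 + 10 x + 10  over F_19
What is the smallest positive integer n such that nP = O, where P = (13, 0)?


Compute successive multiples of P until we hit O:
  1P = (13, 0)
  2P = O

ord(P) = 2


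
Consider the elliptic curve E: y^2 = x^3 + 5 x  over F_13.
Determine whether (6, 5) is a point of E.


Check whether y^2 = x^3 + 5 x + 0 (mod 13) for (x, y) = (6, 5).
LHS: y^2 = 5^2 mod 13 = 12
RHS: x^3 + 5 x + 0 = 6^3 + 5*6 + 0 mod 13 = 12
LHS = RHS

Yes, on the curve


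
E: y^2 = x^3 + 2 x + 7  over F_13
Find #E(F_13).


For each x in F_13, count y with y^2 = x^3 + 2 x + 7 mod 13:
  x = 1: RHS = 10, y in [6, 7]  -> 2 point(s)
  x = 3: RHS = 1, y in [1, 12]  -> 2 point(s)
  x = 4: RHS = 1, y in [1, 12]  -> 2 point(s)
  x = 5: RHS = 12, y in [5, 8]  -> 2 point(s)
  x = 6: RHS = 1, y in [1, 12]  -> 2 point(s)
  x = 7: RHS = 0, y in [0]  -> 1 point(s)
  x = 9: RHS = 0, y in [0]  -> 1 point(s)
  x = 10: RHS = 0, y in [0]  -> 1 point(s)
  x = 12: RHS = 4, y in [2, 11]  -> 2 point(s)
Affine points: 15. Add the point at infinity: total = 16.

#E(F_13) = 16


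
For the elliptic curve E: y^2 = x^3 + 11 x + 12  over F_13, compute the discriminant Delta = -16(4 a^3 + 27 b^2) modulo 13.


4 a^3 + 27 b^2 = 4*11^3 + 27*12^2 = 5324 + 3888 = 9212
Delta = -16 * (9212) = -147392
Delta mod 13 = 2

Delta = 2 (mod 13)


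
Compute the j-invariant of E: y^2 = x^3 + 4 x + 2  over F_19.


Delta = -16(4 a^3 + 27 b^2) mod 19 = 9
-1728 * (4 a)^3 = -1728 * (4*4)^3 mod 19 = 11
j = 11 * 9^(-1) mod 19 = 16

j = 16 (mod 19)


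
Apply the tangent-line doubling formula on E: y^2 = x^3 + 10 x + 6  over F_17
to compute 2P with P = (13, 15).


Doubling: s = (3 x1^2 + a) / (2 y1)
s = (3*13^2 + 10) / (2*15) mod 17 = 11
x3 = s^2 - 2 x1 mod 17 = 11^2 - 2*13 = 10
y3 = s (x1 - x3) - y1 mod 17 = 11 * (13 - 10) - 15 = 1

2P = (10, 1)


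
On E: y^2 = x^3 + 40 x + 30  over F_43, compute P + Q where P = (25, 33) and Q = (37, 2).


P != Q, so use the chord formula.
s = (y2 - y1) / (x2 - x1) = (12) / (12) mod 43 = 1
x3 = s^2 - x1 - x2 mod 43 = 1^2 - 25 - 37 = 25
y3 = s (x1 - x3) - y1 mod 43 = 1 * (25 - 25) - 33 = 10

P + Q = (25, 10)


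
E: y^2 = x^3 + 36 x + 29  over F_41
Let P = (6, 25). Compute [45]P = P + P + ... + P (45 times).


k = 45 = 101101_2 (binary, LSB first: 101101)
Double-and-add from P = (6, 25):
  bit 0 = 1: acc = O + (6, 25) = (6, 25)
  bit 1 = 0: acc unchanged = (6, 25)
  bit 2 = 1: acc = (6, 25) + (12, 4) = (25, 21)
  bit 3 = 1: acc = (25, 21) + (26, 38) = (33, 7)
  bit 4 = 0: acc unchanged = (33, 7)
  bit 5 = 1: acc = (33, 7) + (7, 38) = (6, 16)

45P = (6, 16)


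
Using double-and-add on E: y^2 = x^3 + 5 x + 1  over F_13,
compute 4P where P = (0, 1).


k = 4 = 100_2 (binary, LSB first: 001)
Double-and-add from P = (0, 1):
  bit 0 = 0: acc unchanged = O
  bit 1 = 0: acc unchanged = O
  bit 2 = 1: acc = O + (6, 0) = (6, 0)

4P = (6, 0)


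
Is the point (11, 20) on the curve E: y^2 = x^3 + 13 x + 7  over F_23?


Check whether y^2 = x^3 + 13 x + 7 (mod 23) for (x, y) = (11, 20).
LHS: y^2 = 20^2 mod 23 = 9
RHS: x^3 + 13 x + 7 = 11^3 + 13*11 + 7 mod 23 = 9
LHS = RHS

Yes, on the curve


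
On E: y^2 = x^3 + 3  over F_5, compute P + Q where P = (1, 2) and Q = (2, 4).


P != Q, so use the chord formula.
s = (y2 - y1) / (x2 - x1) = (2) / (1) mod 5 = 2
x3 = s^2 - x1 - x2 mod 5 = 2^2 - 1 - 2 = 1
y3 = s (x1 - x3) - y1 mod 5 = 2 * (1 - 1) - 2 = 3

P + Q = (1, 3)


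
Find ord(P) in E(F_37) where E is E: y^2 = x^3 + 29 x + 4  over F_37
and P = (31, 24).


Compute successive multiples of P until we hit O:
  1P = (31, 24)
  2P = (13, 32)
  3P = (27, 3)
  4P = (32, 17)
  5P = (23, 31)
  6P = (4, 31)
  7P = (11, 27)
  8P = (36, 23)
  ... (continuing to 20P)
  20P = O

ord(P) = 20


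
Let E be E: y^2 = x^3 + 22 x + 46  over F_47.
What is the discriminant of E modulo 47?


4 a^3 + 27 b^2 = 4*22^3 + 27*46^2 = 42592 + 57132 = 99724
Delta = -16 * (99724) = -1595584
Delta mod 47 = 19

Delta = 19 (mod 47)


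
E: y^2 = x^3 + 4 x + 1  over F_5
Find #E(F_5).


For each x in F_5, count y with y^2 = x^3 + 4 x + 1 mod 5:
  x = 0: RHS = 1, y in [1, 4]  -> 2 point(s)
  x = 1: RHS = 1, y in [1, 4]  -> 2 point(s)
  x = 3: RHS = 0, y in [0]  -> 1 point(s)
  x = 4: RHS = 1, y in [1, 4]  -> 2 point(s)
Affine points: 7. Add the point at infinity: total = 8.

#E(F_5) = 8


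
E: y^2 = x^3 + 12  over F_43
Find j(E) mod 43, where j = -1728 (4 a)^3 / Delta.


Delta = -16(4 a^3 + 27 b^2) mod 43 = 13
-1728 * (4 a)^3 = -1728 * (4*0)^3 mod 43 = 0
j = 0 * 13^(-1) mod 43 = 0

j = 0 (mod 43)


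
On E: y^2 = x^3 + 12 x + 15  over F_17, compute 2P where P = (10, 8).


Doubling: s = (3 x1^2 + a) / (2 y1)
s = (3*10^2 + 12) / (2*8) mod 17 = 11
x3 = s^2 - 2 x1 mod 17 = 11^2 - 2*10 = 16
y3 = s (x1 - x3) - y1 mod 17 = 11 * (10 - 16) - 8 = 11

2P = (16, 11)


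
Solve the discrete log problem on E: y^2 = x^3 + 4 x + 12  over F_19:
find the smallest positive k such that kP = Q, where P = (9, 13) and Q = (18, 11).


Enumerate multiples of P until we hit Q = (18, 11):
  1P = (9, 13)
  2P = (1, 6)
  3P = (16, 7)
  4P = (18, 11)
Match found at i = 4.

k = 4


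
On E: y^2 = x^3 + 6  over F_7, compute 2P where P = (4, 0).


k = 2 = 10_2 (binary, LSB first: 01)
Double-and-add from P = (4, 0):
  bit 0 = 0: acc unchanged = O
  bit 1 = 1: acc = O + O = O

2P = O


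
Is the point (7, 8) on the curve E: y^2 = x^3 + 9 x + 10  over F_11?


Check whether y^2 = x^3 + 9 x + 10 (mod 11) for (x, y) = (7, 8).
LHS: y^2 = 8^2 mod 11 = 9
RHS: x^3 + 9 x + 10 = 7^3 + 9*7 + 10 mod 11 = 9
LHS = RHS

Yes, on the curve


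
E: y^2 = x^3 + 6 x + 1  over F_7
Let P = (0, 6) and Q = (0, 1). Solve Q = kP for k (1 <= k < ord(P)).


Enumerate multiples of P until we hit Q = (0, 1):
  1P = (0, 6)
  2P = (2, 0)
  3P = (0, 1)
Match found at i = 3.

k = 3


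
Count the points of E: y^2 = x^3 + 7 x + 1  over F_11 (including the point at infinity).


For each x in F_11, count y with y^2 = x^3 + 7 x + 1 mod 11:
  x = 0: RHS = 1, y in [1, 10]  -> 2 point(s)
  x = 1: RHS = 9, y in [3, 8]  -> 2 point(s)
  x = 2: RHS = 1, y in [1, 10]  -> 2 point(s)
  x = 3: RHS = 5, y in [4, 7]  -> 2 point(s)
  x = 4: RHS = 5, y in [4, 7]  -> 2 point(s)
  x = 9: RHS = 1, y in [1, 10]  -> 2 point(s)
  x = 10: RHS = 4, y in [2, 9]  -> 2 point(s)
Affine points: 14. Add the point at infinity: total = 15.

#E(F_11) = 15


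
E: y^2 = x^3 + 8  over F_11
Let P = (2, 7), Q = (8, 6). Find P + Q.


P != Q, so use the chord formula.
s = (y2 - y1) / (x2 - x1) = (10) / (6) mod 11 = 9
x3 = s^2 - x1 - x2 mod 11 = 9^2 - 2 - 8 = 5
y3 = s (x1 - x3) - y1 mod 11 = 9 * (2 - 5) - 7 = 10

P + Q = (5, 10)


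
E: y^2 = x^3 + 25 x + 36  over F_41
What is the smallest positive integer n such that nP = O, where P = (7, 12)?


Compute successive multiples of P until we hit O:
  1P = (7, 12)
  2P = (18, 39)
  3P = (0, 35)
  4P = (13, 37)
  5P = (19, 20)
  6P = (20, 34)
  7P = (37, 35)
  8P = (40, 16)
  ... (continuing to 48P)
  48P = O

ord(P) = 48


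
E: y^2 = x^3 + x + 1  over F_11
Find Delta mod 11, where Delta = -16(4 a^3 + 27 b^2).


4 a^3 + 27 b^2 = 4*1^3 + 27*1^2 = 4 + 27 = 31
Delta = -16 * (31) = -496
Delta mod 11 = 10

Delta = 10 (mod 11)


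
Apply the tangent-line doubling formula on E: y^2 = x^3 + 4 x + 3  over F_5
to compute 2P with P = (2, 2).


Doubling: s = (3 x1^2 + a) / (2 y1)
s = (3*2^2 + 4) / (2*2) mod 5 = 4
x3 = s^2 - 2 x1 mod 5 = 4^2 - 2*2 = 2
y3 = s (x1 - x3) - y1 mod 5 = 4 * (2 - 2) - 2 = 3

2P = (2, 3)


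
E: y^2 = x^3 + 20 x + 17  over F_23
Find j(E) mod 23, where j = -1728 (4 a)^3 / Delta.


Delta = -16(4 a^3 + 27 b^2) mod 23 = 22
-1728 * (4 a)^3 = -1728 * (4*20)^3 mod 23 = 9
j = 9 * 22^(-1) mod 23 = 14

j = 14 (mod 23)


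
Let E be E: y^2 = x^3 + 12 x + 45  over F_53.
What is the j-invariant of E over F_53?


Delta = -16(4 a^3 + 27 b^2) mod 53 = 37
-1728 * (4 a)^3 = -1728 * (4*12)^3 mod 53 = 25
j = 25 * 37^(-1) mod 53 = 15

j = 15 (mod 53)


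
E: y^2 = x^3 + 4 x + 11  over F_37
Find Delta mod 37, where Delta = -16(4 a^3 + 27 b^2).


4 a^3 + 27 b^2 = 4*4^3 + 27*11^2 = 256 + 3267 = 3523
Delta = -16 * (3523) = -56368
Delta mod 37 = 20

Delta = 20 (mod 37)


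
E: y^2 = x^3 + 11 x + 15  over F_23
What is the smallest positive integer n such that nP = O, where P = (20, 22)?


Compute successive multiples of P until we hit O:
  1P = (20, 22)
  2P = (22, 16)
  3P = (13, 3)
  4P = (3, 11)
  5P = (4, 10)
  6P = (1, 21)
  7P = (15, 17)
  8P = (12, 9)
  ... (continuing to 25P)
  25P = O

ord(P) = 25


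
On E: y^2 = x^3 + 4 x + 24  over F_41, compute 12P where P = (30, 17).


k = 12 = 1100_2 (binary, LSB first: 0011)
Double-and-add from P = (30, 17):
  bit 0 = 0: acc unchanged = O
  bit 1 = 0: acc unchanged = O
  bit 2 = 1: acc = O + (14, 6) = (14, 6)
  bit 3 = 1: acc = (14, 6) + (5, 28) = (30, 24)

12P = (30, 24)


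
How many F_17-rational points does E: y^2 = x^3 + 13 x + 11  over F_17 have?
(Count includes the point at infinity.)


For each x in F_17, count y with y^2 = x^3 + 13 x + 11 mod 17:
  x = 1: RHS = 8, y in [5, 12]  -> 2 point(s)
  x = 3: RHS = 9, y in [3, 14]  -> 2 point(s)
  x = 4: RHS = 8, y in [5, 12]  -> 2 point(s)
  x = 6: RHS = 16, y in [4, 13]  -> 2 point(s)
  x = 8: RHS = 15, y in [7, 10]  -> 2 point(s)
  x = 10: RHS = 2, y in [6, 11]  -> 2 point(s)
  x = 12: RHS = 8, y in [5, 12]  -> 2 point(s)
  x = 14: RHS = 13, y in [8, 9]  -> 2 point(s)
Affine points: 16. Add the point at infinity: total = 17.

#E(F_17) = 17


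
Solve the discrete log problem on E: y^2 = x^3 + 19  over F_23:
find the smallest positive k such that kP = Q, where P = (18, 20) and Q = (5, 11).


Enumerate multiples of P until we hit Q = (5, 11):
  1P = (18, 20)
  2P = (11, 19)
  3P = (2, 2)
  4P = (19, 22)
  5P = (13, 13)
  6P = (5, 12)
  7P = (8, 18)
  8P = (9, 14)
  9P = (22, 8)
  10P = (15, 17)
  11P = (14, 7)
  12P = (3, 0)
  13P = (14, 16)
  14P = (15, 6)
  15P = (22, 15)
  16P = (9, 9)
  17P = (8, 5)
  18P = (5, 11)
Match found at i = 18.

k = 18


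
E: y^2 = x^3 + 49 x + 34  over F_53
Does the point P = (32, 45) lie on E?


Check whether y^2 = x^3 + 49 x + 34 (mod 53) for (x, y) = (32, 45).
LHS: y^2 = 45^2 mod 53 = 11
RHS: x^3 + 49 x + 34 = 32^3 + 49*32 + 34 mod 53 = 26
LHS != RHS

No, not on the curve


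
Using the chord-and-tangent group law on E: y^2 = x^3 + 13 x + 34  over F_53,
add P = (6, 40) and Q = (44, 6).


P != Q, so use the chord formula.
s = (y2 - y1) / (x2 - x1) = (19) / (38) mod 53 = 27
x3 = s^2 - x1 - x2 mod 53 = 27^2 - 6 - 44 = 43
y3 = s (x1 - x3) - y1 mod 53 = 27 * (6 - 43) - 40 = 21

P + Q = (43, 21)


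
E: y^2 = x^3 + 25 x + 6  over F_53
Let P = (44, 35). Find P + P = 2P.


Doubling: s = (3 x1^2 + a) / (2 y1)
s = (3*44^2 + 25) / (2*35) mod 53 = 22
x3 = s^2 - 2 x1 mod 53 = 22^2 - 2*44 = 25
y3 = s (x1 - x3) - y1 mod 53 = 22 * (44 - 25) - 35 = 12

2P = (25, 12)


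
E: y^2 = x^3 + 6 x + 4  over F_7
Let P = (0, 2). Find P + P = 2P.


Doubling: s = (3 x1^2 + a) / (2 y1)
s = (3*0^2 + 6) / (2*2) mod 7 = 5
x3 = s^2 - 2 x1 mod 7 = 5^2 - 2*0 = 4
y3 = s (x1 - x3) - y1 mod 7 = 5 * (0 - 4) - 2 = 6

2P = (4, 6)


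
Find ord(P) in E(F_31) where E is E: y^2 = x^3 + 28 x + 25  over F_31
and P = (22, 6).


Compute successive multiples of P until we hit O:
  1P = (22, 6)
  2P = (15, 10)
  3P = (19, 10)
  4P = (9, 18)
  5P = (28, 21)
  6P = (26, 15)
  7P = (21, 4)
  8P = (23, 23)
  ... (continuing to 23P)
  23P = O

ord(P) = 23


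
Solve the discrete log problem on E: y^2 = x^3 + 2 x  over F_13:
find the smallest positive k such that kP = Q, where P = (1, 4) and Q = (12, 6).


Enumerate multiples of P until we hit Q = (12, 6):
  1P = (1, 4)
  2P = (12, 7)
  3P = (12, 6)
Match found at i = 3.

k = 3


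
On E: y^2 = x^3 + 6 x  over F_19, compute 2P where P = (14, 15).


k = 2 = 10_2 (binary, LSB first: 01)
Double-and-add from P = (14, 15):
  bit 0 = 0: acc unchanged = O
  bit 1 = 1: acc = O + (0, 0) = (0, 0)

2P = (0, 0)


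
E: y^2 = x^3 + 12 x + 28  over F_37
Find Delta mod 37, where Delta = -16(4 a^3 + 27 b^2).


4 a^3 + 27 b^2 = 4*12^3 + 27*28^2 = 6912 + 21168 = 28080
Delta = -16 * (28080) = -449280
Delta mod 37 = 11

Delta = 11 (mod 37)


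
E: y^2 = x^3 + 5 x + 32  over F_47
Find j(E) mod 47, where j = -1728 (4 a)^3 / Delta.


Delta = -16(4 a^3 + 27 b^2) mod 47 = 33
-1728 * (4 a)^3 = -1728 * (4*5)^3 mod 47 = 16
j = 16 * 33^(-1) mod 47 = 19

j = 19 (mod 47)


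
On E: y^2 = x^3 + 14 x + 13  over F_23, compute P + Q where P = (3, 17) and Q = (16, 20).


P != Q, so use the chord formula.
s = (y2 - y1) / (x2 - x1) = (3) / (13) mod 23 = 2
x3 = s^2 - x1 - x2 mod 23 = 2^2 - 3 - 16 = 8
y3 = s (x1 - x3) - y1 mod 23 = 2 * (3 - 8) - 17 = 19

P + Q = (8, 19)


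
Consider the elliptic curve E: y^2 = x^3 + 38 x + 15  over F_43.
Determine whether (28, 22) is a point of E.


Check whether y^2 = x^3 + 38 x + 15 (mod 43) for (x, y) = (28, 22).
LHS: y^2 = 22^2 mod 43 = 11
RHS: x^3 + 38 x + 15 = 28^3 + 38*28 + 15 mod 43 = 26
LHS != RHS

No, not on the curve


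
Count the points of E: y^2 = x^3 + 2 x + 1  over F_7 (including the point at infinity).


For each x in F_7, count y with y^2 = x^3 + 2 x + 1 mod 7:
  x = 0: RHS = 1, y in [1, 6]  -> 2 point(s)
  x = 1: RHS = 4, y in [2, 5]  -> 2 point(s)
Affine points: 4. Add the point at infinity: total = 5.

#E(F_7) = 5


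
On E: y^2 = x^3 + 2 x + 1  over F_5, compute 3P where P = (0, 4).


k = 3 = 11_2 (binary, LSB first: 11)
Double-and-add from P = (0, 4):
  bit 0 = 1: acc = O + (0, 4) = (0, 4)
  bit 1 = 1: acc = (0, 4) + (1, 2) = (3, 2)

3P = (3, 2)


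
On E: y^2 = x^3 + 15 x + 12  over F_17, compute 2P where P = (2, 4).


Doubling: s = (3 x1^2 + a) / (2 y1)
s = (3*2^2 + 15) / (2*4) mod 17 = 14
x3 = s^2 - 2 x1 mod 17 = 14^2 - 2*2 = 5
y3 = s (x1 - x3) - y1 mod 17 = 14 * (2 - 5) - 4 = 5

2P = (5, 5)


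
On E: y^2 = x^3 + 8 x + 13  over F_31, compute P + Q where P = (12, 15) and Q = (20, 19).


P != Q, so use the chord formula.
s = (y2 - y1) / (x2 - x1) = (4) / (8) mod 31 = 16
x3 = s^2 - x1 - x2 mod 31 = 16^2 - 12 - 20 = 7
y3 = s (x1 - x3) - y1 mod 31 = 16 * (12 - 7) - 15 = 3

P + Q = (7, 3)


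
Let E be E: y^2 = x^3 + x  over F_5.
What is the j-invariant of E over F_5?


Delta = -16(4 a^3 + 27 b^2) mod 5 = 1
-1728 * (4 a)^3 = -1728 * (4*1)^3 mod 5 = 3
j = 3 * 1^(-1) mod 5 = 3

j = 3 (mod 5)


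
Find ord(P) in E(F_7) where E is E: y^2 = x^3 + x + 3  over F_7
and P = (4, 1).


Compute successive multiples of P until we hit O:
  1P = (4, 1)
  2P = (6, 6)
  3P = (5, 0)
  4P = (6, 1)
  5P = (4, 6)
  6P = O

ord(P) = 6


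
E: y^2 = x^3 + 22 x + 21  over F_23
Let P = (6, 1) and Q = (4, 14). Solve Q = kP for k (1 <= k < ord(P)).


Enumerate multiples of P until we hit Q = (4, 14):
  1P = (6, 1)
  2P = (4, 14)
Match found at i = 2.

k = 2


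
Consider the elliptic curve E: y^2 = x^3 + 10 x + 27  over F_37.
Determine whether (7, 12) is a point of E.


Check whether y^2 = x^3 + 10 x + 27 (mod 37) for (x, y) = (7, 12).
LHS: y^2 = 12^2 mod 37 = 33
RHS: x^3 + 10 x + 27 = 7^3 + 10*7 + 27 mod 37 = 33
LHS = RHS

Yes, on the curve


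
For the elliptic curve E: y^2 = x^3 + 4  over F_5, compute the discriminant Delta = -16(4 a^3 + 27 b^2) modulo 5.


4 a^3 + 27 b^2 = 4*0^3 + 27*4^2 = 0 + 432 = 432
Delta = -16 * (432) = -6912
Delta mod 5 = 3

Delta = 3 (mod 5)


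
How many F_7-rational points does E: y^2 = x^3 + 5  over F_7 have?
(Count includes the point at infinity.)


For each x in F_7, count y with y^2 = x^3 + 0 x + 5 mod 7:
  x = 3: RHS = 4, y in [2, 5]  -> 2 point(s)
  x = 5: RHS = 4, y in [2, 5]  -> 2 point(s)
  x = 6: RHS = 4, y in [2, 5]  -> 2 point(s)
Affine points: 6. Add the point at infinity: total = 7.

#E(F_7) = 7


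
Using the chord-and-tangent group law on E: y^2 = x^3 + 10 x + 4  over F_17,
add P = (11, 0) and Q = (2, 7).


P != Q, so use the chord formula.
s = (y2 - y1) / (x2 - x1) = (7) / (8) mod 17 = 3
x3 = s^2 - x1 - x2 mod 17 = 3^2 - 11 - 2 = 13
y3 = s (x1 - x3) - y1 mod 17 = 3 * (11 - 13) - 0 = 11

P + Q = (13, 11)


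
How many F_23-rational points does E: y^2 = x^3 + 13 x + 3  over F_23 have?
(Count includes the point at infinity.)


For each x in F_23, count y with y^2 = x^3 + 13 x + 3 mod 23:
  x = 0: RHS = 3, y in [7, 16]  -> 2 point(s)
  x = 3: RHS = 0, y in [0]  -> 1 point(s)
  x = 4: RHS = 4, y in [2, 21]  -> 2 point(s)
  x = 5: RHS = 9, y in [3, 20]  -> 2 point(s)
  x = 7: RHS = 0, y in [0]  -> 1 point(s)
  x = 10: RHS = 6, y in [11, 12]  -> 2 point(s)
  x = 12: RHS = 1, y in [1, 22]  -> 2 point(s)
  x = 13: RHS = 0, y in [0]  -> 1 point(s)
  x = 14: RHS = 8, y in [10, 13]  -> 2 point(s)
  x = 15: RHS = 8, y in [10, 13]  -> 2 point(s)
  x = 16: RHS = 6, y in [11, 12]  -> 2 point(s)
  x = 17: RHS = 8, y in [10, 13]  -> 2 point(s)
  x = 19: RHS = 2, y in [5, 18]  -> 2 point(s)
  x = 20: RHS = 6, y in [11, 12]  -> 2 point(s)
  x = 22: RHS = 12, y in [9, 14]  -> 2 point(s)
Affine points: 27. Add the point at infinity: total = 28.

#E(F_23) = 28


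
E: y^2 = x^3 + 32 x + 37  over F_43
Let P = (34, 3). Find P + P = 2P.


Doubling: s = (3 x1^2 + a) / (2 y1)
s = (3*34^2 + 32) / (2*3) mod 43 = 10
x3 = s^2 - 2 x1 mod 43 = 10^2 - 2*34 = 32
y3 = s (x1 - x3) - y1 mod 43 = 10 * (34 - 32) - 3 = 17

2P = (32, 17)


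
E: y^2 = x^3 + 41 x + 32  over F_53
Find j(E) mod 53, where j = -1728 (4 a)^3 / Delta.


Delta = -16(4 a^3 + 27 b^2) mod 53 = 4
-1728 * (4 a)^3 = -1728 * (4*41)^3 mod 53 = 28
j = 28 * 4^(-1) mod 53 = 7

j = 7 (mod 53)


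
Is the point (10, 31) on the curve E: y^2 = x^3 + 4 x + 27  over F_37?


Check whether y^2 = x^3 + 4 x + 27 (mod 37) for (x, y) = (10, 31).
LHS: y^2 = 31^2 mod 37 = 36
RHS: x^3 + 4 x + 27 = 10^3 + 4*10 + 27 mod 37 = 31
LHS != RHS

No, not on the curve


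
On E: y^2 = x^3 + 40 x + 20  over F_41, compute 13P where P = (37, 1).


k = 13 = 1101_2 (binary, LSB first: 1011)
Double-and-add from P = (37, 1):
  bit 0 = 1: acc = O + (37, 1) = (37, 1)
  bit 1 = 0: acc unchanged = (37, 1)
  bit 2 = 1: acc = (37, 1) + (8, 14) = (6, 36)
  bit 3 = 1: acc = (6, 36) + (15, 10) = (0, 15)

13P = (0, 15)


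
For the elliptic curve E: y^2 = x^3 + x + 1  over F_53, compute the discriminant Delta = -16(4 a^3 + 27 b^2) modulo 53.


4 a^3 + 27 b^2 = 4*1^3 + 27*1^2 = 4 + 27 = 31
Delta = -16 * (31) = -496
Delta mod 53 = 34

Delta = 34 (mod 53)


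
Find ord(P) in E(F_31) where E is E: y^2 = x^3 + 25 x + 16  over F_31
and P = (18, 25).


Compute successive multiples of P until we hit O:
  1P = (18, 25)
  2P = (4, 26)
  3P = (6, 14)
  4P = (27, 21)
  5P = (26, 13)
  6P = (28, 21)
  7P = (5, 7)
  8P = (9, 28)
  ... (continuing to 31P)
  31P = O

ord(P) = 31


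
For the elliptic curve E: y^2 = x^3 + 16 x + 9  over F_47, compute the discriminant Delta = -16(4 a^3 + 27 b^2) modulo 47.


4 a^3 + 27 b^2 = 4*16^3 + 27*9^2 = 16384 + 2187 = 18571
Delta = -16 * (18571) = -297136
Delta mod 47 = 45

Delta = 45 (mod 47)


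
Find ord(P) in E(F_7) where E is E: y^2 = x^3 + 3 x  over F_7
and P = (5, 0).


Compute successive multiples of P until we hit O:
  1P = (5, 0)
  2P = O

ord(P) = 2


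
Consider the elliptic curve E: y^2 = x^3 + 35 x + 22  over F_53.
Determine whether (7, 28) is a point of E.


Check whether y^2 = x^3 + 35 x + 22 (mod 53) for (x, y) = (7, 28).
LHS: y^2 = 28^2 mod 53 = 42
RHS: x^3 + 35 x + 22 = 7^3 + 35*7 + 22 mod 53 = 27
LHS != RHS

No, not on the curve


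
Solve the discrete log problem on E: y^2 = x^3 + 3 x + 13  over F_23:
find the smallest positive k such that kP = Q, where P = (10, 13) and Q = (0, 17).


Enumerate multiples of P until we hit Q = (0, 17):
  1P = (10, 13)
  2P = (15, 11)
  3P = (0, 6)
  4P = (22, 20)
  5P = (3, 16)
  6P = (13, 8)
  7P = (13, 15)
  8P = (3, 7)
  9P = (22, 3)
  10P = (0, 17)
Match found at i = 10.

k = 10


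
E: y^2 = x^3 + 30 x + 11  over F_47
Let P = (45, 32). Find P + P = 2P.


Doubling: s = (3 x1^2 + a) / (2 y1)
s = (3*45^2 + 30) / (2*32) mod 47 = 8
x3 = s^2 - 2 x1 mod 47 = 8^2 - 2*45 = 21
y3 = s (x1 - x3) - y1 mod 47 = 8 * (45 - 21) - 32 = 19

2P = (21, 19)


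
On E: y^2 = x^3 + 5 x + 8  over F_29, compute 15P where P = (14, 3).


k = 15 = 1111_2 (binary, LSB first: 1111)
Double-and-add from P = (14, 3):
  bit 0 = 1: acc = O + (14, 3) = (14, 3)
  bit 1 = 1: acc = (14, 3) + (21, 6) = (22, 6)
  bit 2 = 1: acc = (22, 6) + (9, 17) = (26, 13)
  bit 3 = 1: acc = (26, 13) + (5, 19) = (4, 18)

15P = (4, 18)


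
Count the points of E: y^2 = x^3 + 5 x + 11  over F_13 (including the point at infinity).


For each x in F_13, count y with y^2 = x^3 + 5 x + 11 mod 13:
  x = 1: RHS = 4, y in [2, 11]  -> 2 point(s)
  x = 2: RHS = 3, y in [4, 9]  -> 2 point(s)
  x = 3: RHS = 1, y in [1, 12]  -> 2 point(s)
  x = 4: RHS = 4, y in [2, 11]  -> 2 point(s)
  x = 6: RHS = 10, y in [6, 7]  -> 2 point(s)
  x = 7: RHS = 12, y in [5, 8]  -> 2 point(s)
  x = 8: RHS = 4, y in [2, 11]  -> 2 point(s)
Affine points: 14. Add the point at infinity: total = 15.

#E(F_13) = 15


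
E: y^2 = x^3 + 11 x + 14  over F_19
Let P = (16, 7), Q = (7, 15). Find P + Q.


P != Q, so use the chord formula.
s = (y2 - y1) / (x2 - x1) = (8) / (10) mod 19 = 16
x3 = s^2 - x1 - x2 mod 19 = 16^2 - 16 - 7 = 5
y3 = s (x1 - x3) - y1 mod 19 = 16 * (16 - 5) - 7 = 17

P + Q = (5, 17)


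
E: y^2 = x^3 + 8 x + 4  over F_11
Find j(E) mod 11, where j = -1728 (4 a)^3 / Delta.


Delta = -16(4 a^3 + 27 b^2) mod 11 = 8
-1728 * (4 a)^3 = -1728 * (4*8)^3 mod 11 = 1
j = 1 * 8^(-1) mod 11 = 7

j = 7 (mod 11)


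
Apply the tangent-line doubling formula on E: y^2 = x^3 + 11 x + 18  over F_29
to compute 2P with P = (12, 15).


Doubling: s = (3 x1^2 + a) / (2 y1)
s = (3*12^2 + 11) / (2*15) mod 29 = 8
x3 = s^2 - 2 x1 mod 29 = 8^2 - 2*12 = 11
y3 = s (x1 - x3) - y1 mod 29 = 8 * (12 - 11) - 15 = 22

2P = (11, 22)


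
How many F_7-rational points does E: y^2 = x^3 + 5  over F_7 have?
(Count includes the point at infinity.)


For each x in F_7, count y with y^2 = x^3 + 0 x + 5 mod 7:
  x = 3: RHS = 4, y in [2, 5]  -> 2 point(s)
  x = 5: RHS = 4, y in [2, 5]  -> 2 point(s)
  x = 6: RHS = 4, y in [2, 5]  -> 2 point(s)
Affine points: 6. Add the point at infinity: total = 7.

#E(F_7) = 7


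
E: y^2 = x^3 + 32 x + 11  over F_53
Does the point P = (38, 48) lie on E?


Check whether y^2 = x^3 + 32 x + 11 (mod 53) for (x, y) = (38, 48).
LHS: y^2 = 48^2 mod 53 = 25
RHS: x^3 + 32 x + 11 = 38^3 + 32*38 + 11 mod 53 = 25
LHS = RHS

Yes, on the curve


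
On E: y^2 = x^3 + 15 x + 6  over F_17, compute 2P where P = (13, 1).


k = 2 = 10_2 (binary, LSB first: 01)
Double-and-add from P = (13, 1):
  bit 0 = 0: acc unchanged = O
  bit 1 = 1: acc = O + (10, 0) = (10, 0)

2P = (10, 0)


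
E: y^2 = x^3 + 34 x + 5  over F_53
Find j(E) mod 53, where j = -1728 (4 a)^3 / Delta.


Delta = -16(4 a^3 + 27 b^2) mod 53 = 42
-1728 * (4 a)^3 = -1728 * (4*34)^3 mod 53 = 6
j = 6 * 42^(-1) mod 53 = 38

j = 38 (mod 53)


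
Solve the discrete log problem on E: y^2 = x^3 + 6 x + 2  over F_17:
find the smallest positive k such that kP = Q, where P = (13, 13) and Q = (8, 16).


Enumerate multiples of P until we hit Q = (8, 16):
  1P = (13, 13)
  2P = (10, 5)
  3P = (3, 8)
  4P = (14, 12)
  5P = (8, 16)
Match found at i = 5.

k = 5


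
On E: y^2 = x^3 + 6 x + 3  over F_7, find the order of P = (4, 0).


Compute successive multiples of P until we hit O:
  1P = (4, 0)
  2P = O

ord(P) = 2


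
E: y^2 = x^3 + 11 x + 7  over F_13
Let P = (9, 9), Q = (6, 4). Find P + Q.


P != Q, so use the chord formula.
s = (y2 - y1) / (x2 - x1) = (8) / (10) mod 13 = 6
x3 = s^2 - x1 - x2 mod 13 = 6^2 - 9 - 6 = 8
y3 = s (x1 - x3) - y1 mod 13 = 6 * (9 - 8) - 9 = 10

P + Q = (8, 10)


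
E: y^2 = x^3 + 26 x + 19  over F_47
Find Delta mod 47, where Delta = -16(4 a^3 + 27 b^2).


4 a^3 + 27 b^2 = 4*26^3 + 27*19^2 = 70304 + 9747 = 80051
Delta = -16 * (80051) = -1280816
Delta mod 47 = 28

Delta = 28 (mod 47)


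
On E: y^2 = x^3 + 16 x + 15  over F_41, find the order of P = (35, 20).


Compute successive multiples of P until we hit O:
  1P = (35, 20)
  2P = (13, 40)
  3P = (25, 38)
  4P = (40, 30)
  5P = (11, 28)
  6P = (27, 32)
  7P = (12, 7)
  8P = (3, 7)
  ... (continuing to 45P)
  45P = O

ord(P) = 45


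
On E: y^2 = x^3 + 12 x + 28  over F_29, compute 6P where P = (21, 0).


k = 6 = 110_2 (binary, LSB first: 011)
Double-and-add from P = (21, 0):
  bit 0 = 0: acc unchanged = O
  bit 1 = 1: acc = O + O = O
  bit 2 = 1: acc = O + O = O

6P = O


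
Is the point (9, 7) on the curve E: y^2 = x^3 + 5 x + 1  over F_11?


Check whether y^2 = x^3 + 5 x + 1 (mod 11) for (x, y) = (9, 7).
LHS: y^2 = 7^2 mod 11 = 5
RHS: x^3 + 5 x + 1 = 9^3 + 5*9 + 1 mod 11 = 5
LHS = RHS

Yes, on the curve


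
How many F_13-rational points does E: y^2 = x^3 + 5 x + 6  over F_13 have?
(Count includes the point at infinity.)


For each x in F_13, count y with y^2 = x^3 + 5 x + 6 mod 13:
  x = 1: RHS = 12, y in [5, 8]  -> 2 point(s)
  x = 3: RHS = 9, y in [3, 10]  -> 2 point(s)
  x = 4: RHS = 12, y in [5, 8]  -> 2 point(s)
  x = 5: RHS = 0, y in [0]  -> 1 point(s)
  x = 8: RHS = 12, y in [5, 8]  -> 2 point(s)
  x = 9: RHS = 0, y in [0]  -> 1 point(s)
  x = 10: RHS = 3, y in [4, 9]  -> 2 point(s)
  x = 11: RHS = 1, y in [1, 12]  -> 2 point(s)
  x = 12: RHS = 0, y in [0]  -> 1 point(s)
Affine points: 15. Add the point at infinity: total = 16.

#E(F_13) = 16


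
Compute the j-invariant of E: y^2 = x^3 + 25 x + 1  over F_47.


Delta = -16(4 a^3 + 27 b^2) mod 47 = 10
-1728 * (4 a)^3 = -1728 * (4*25)^3 mod 47 = 26
j = 26 * 10^(-1) mod 47 = 12

j = 12 (mod 47)


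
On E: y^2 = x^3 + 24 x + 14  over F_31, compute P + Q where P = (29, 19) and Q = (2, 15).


P != Q, so use the chord formula.
s = (y2 - y1) / (x2 - x1) = (27) / (4) mod 31 = 30
x3 = s^2 - x1 - x2 mod 31 = 30^2 - 29 - 2 = 1
y3 = s (x1 - x3) - y1 mod 31 = 30 * (29 - 1) - 19 = 15

P + Q = (1, 15)


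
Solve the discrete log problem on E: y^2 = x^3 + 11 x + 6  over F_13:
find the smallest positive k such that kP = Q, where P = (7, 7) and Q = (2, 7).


Enumerate multiples of P until we hit Q = (2, 7):
  1P = (7, 7)
  2P = (3, 1)
  3P = (2, 7)
Match found at i = 3.

k = 3


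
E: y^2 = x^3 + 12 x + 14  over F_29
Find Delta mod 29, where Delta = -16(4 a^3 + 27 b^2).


4 a^3 + 27 b^2 = 4*12^3 + 27*14^2 = 6912 + 5292 = 12204
Delta = -16 * (12204) = -195264
Delta mod 29 = 22

Delta = 22 (mod 29)
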